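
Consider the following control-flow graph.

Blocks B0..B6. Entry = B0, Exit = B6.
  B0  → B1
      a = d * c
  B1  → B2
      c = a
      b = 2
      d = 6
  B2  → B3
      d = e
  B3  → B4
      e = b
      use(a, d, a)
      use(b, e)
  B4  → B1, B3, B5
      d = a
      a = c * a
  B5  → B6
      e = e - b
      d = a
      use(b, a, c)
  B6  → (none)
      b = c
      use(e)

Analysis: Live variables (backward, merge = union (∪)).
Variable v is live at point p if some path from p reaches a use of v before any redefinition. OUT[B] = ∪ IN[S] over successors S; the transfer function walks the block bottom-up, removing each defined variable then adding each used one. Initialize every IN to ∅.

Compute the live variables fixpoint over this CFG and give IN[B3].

Per-block solution:
  B0:  IN={c, d, e}  OUT={a, e}
  B1:  IN={a, e}  OUT={a, b, c, e}
  B2:  IN={a, b, c, e}  OUT={a, b, c, d}
  B3:  IN={a, b, c, d}  OUT={a, b, c, e}
  B4:  IN={a, b, c, e}  OUT={a, b, c, d, e}
  B5:  IN={a, b, c, e}  OUT={c, e}
  B6:  IN={c, e}  OUT={}

Merge at B3: OUT[B3] = IN[B4] = {a, b, c, e}
Applying B3's transfer function to that OUT value gives IN[B3] (row B3 above).

Answer: {a, b, c, d}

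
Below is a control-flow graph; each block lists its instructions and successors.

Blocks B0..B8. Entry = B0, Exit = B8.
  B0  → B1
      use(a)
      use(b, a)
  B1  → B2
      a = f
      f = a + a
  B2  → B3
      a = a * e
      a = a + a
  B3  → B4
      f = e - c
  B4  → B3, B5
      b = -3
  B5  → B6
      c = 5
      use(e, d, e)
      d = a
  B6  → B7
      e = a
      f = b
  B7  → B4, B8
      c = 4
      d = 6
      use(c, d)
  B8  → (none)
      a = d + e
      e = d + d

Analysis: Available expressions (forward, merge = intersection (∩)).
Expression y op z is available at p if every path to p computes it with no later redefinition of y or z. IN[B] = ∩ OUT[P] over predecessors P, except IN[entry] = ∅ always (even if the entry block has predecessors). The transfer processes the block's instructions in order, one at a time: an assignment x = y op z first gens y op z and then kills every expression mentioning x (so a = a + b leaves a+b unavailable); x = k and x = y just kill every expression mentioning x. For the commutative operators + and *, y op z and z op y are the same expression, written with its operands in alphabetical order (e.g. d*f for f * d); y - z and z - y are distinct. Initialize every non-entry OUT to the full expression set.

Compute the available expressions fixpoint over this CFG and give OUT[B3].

Converged values:
  B0: | IN={} | OUT={}
  B1: | IN={} | OUT={a+a}
  B2: | IN={a+a} | OUT={}
  B3: | IN={} | OUT={e-c}
  B4: | IN={} | OUT={}
  B5: | IN={} | OUT={}
  B6: | IN={} | OUT={}
  B7: | IN={} | OUT={}
  B8: | IN={} | OUT={d+d}

Merge at B3: IN[B3] = OUT[B2] ∩ OUT[B4] = {}
Applying B3's transfer function to that IN value gives OUT[B3] (row B3 above).

Answer: {e-c}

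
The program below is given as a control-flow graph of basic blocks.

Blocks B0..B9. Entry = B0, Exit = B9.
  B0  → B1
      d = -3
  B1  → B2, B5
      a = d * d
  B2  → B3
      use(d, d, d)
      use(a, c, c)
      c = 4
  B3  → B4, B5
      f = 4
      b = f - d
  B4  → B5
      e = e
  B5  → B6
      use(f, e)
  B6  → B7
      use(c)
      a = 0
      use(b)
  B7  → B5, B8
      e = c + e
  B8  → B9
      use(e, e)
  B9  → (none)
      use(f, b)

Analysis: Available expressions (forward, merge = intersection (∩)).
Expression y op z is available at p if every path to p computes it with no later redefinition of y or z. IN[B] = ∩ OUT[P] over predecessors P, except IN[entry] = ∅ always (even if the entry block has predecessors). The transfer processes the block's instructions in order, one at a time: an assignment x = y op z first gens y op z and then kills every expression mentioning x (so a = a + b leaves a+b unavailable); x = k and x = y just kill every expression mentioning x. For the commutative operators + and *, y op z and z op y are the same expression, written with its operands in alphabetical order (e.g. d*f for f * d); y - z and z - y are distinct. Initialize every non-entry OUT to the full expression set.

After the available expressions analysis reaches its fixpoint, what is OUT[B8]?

Fixpoint table:
  B0:  IN={}  OUT={}
  B1:  IN={}  OUT={d*d}
  B2:  IN={d*d}  OUT={d*d}
  B3:  IN={d*d}  OUT={d*d, f-d}
  B4:  IN={d*d, f-d}  OUT={d*d, f-d}
  B5:  IN={d*d}  OUT={d*d}
  B6:  IN={d*d}  OUT={d*d}
  B7:  IN={d*d}  OUT={d*d}
  B8:  IN={d*d}  OUT={d*d}
  B9:  IN={d*d}  OUT={d*d}

Merge at B8: IN[B8] = OUT[B7] = {d*d}
Applying B8's transfer function to that IN value gives OUT[B8] (row B8 above).

Answer: {d*d}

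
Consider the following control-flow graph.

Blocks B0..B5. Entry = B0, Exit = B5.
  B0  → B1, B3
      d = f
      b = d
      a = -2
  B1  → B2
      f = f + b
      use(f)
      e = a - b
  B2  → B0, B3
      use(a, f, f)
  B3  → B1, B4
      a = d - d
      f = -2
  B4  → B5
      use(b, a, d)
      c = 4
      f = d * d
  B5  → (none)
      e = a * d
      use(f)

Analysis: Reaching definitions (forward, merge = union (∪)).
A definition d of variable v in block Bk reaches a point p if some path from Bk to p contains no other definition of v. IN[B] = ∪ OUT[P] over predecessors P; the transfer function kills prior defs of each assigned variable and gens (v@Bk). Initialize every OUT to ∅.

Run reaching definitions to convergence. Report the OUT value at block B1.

Converged values:
  B0: | IN={a@B0, a@B3, b@B0, d@B0, e@B1, f@B1} | OUT={a@B0, b@B0, d@B0, e@B1, f@B1}
  B1: | IN={a@B0, a@B3, b@B0, d@B0, e@B1, f@B1, f@B3} | OUT={a@B0, a@B3, b@B0, d@B0, e@B1, f@B1}
  B2: | IN={a@B0, a@B3, b@B0, d@B0, e@B1, f@B1} | OUT={a@B0, a@B3, b@B0, d@B0, e@B1, f@B1}
  B3: | IN={a@B0, a@B3, b@B0, d@B0, e@B1, f@B1} | OUT={a@B3, b@B0, d@B0, e@B1, f@B3}
  B4: | IN={a@B3, b@B0, d@B0, e@B1, f@B3} | OUT={a@B3, b@B0, c@B4, d@B0, e@B1, f@B4}
  B5: | IN={a@B3, b@B0, c@B4, d@B0, e@B1, f@B4} | OUT={a@B3, b@B0, c@B4, d@B0, e@B5, f@B4}

Merge at B1: IN[B1] = OUT[B0] ⊔ OUT[B3] = {a@B0, a@B3, b@B0, d@B0, e@B1, f@B1, f@B3}
Applying B1's transfer function to that IN value gives OUT[B1] (row B1 above).

Answer: {a@B0, a@B3, b@B0, d@B0, e@B1, f@B1}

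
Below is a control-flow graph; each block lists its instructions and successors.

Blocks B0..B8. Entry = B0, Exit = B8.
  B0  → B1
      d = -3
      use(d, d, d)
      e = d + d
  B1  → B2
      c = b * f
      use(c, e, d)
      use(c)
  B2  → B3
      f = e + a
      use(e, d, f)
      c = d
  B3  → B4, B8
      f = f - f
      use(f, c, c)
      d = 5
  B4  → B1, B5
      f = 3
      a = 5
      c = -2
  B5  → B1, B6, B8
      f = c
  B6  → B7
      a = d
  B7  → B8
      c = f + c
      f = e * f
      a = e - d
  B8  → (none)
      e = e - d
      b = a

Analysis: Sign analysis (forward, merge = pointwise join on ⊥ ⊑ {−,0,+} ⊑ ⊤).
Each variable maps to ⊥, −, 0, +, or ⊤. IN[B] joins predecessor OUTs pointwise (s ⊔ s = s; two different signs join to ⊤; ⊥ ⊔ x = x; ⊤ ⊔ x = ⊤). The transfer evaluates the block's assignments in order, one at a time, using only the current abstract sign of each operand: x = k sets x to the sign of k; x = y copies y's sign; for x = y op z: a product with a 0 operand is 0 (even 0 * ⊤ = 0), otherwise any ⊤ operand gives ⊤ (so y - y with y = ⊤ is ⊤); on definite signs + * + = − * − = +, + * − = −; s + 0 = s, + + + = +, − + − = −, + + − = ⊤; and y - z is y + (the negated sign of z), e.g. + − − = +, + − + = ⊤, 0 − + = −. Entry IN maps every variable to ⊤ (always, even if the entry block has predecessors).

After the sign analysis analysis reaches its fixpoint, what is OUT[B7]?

Fixpoint table:
  B0:  IN=(all ⊤)  OUT={d:-, e:-; rest ⊤}
  B1:  IN={e:-; rest ⊤}  OUT={e:-; rest ⊤}
  B2:  IN={e:-; rest ⊤}  OUT={e:-; rest ⊤}
  B3:  IN={e:-; rest ⊤}  OUT={d:+, e:-; rest ⊤}
  B4:  IN={d:+, e:-; rest ⊤}  OUT={a:+, c:-, d:+, e:-, f:+; rest ⊤}
  B5:  IN={a:+, c:-, d:+, e:-, f:+; rest ⊤}  OUT={a:+, c:-, d:+, e:-, f:-; rest ⊤}
  B6:  IN={a:+, c:-, d:+, e:-, f:-; rest ⊤}  OUT={a:+, c:-, d:+, e:-, f:-; rest ⊤}
  B7:  IN={a:+, c:-, d:+, e:-, f:-; rest ⊤}  OUT={a:-, c:-, d:+, e:-, f:+; rest ⊤}
  B8:  IN={d:+, e:-; rest ⊤}  OUT={d:+, e:-; rest ⊤}

Merge at B7: IN[B7] = OUT[B6] = {a: +, b: ⊤, c: -, d: +, e: -, f: -}
Applying B7's transfer function to that IN value gives OUT[B7] (row B7 above).

Answer: {a: -, b: ⊤, c: -, d: +, e: -, f: +}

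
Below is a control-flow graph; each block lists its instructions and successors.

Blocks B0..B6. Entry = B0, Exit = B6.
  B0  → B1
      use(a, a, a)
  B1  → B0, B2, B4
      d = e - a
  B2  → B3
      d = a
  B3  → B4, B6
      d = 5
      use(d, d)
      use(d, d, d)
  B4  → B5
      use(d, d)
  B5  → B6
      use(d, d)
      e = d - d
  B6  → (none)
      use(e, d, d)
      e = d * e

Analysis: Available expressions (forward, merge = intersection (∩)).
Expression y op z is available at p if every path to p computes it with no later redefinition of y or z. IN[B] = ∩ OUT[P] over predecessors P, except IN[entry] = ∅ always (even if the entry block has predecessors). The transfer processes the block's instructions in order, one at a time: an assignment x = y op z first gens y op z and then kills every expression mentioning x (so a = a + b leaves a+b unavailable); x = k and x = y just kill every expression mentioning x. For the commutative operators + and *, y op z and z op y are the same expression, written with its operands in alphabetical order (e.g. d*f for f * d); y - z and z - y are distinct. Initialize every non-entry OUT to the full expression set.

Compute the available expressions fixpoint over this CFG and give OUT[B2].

Answer: {e-a}

Working:
Converged values:
  B0: | IN={} | OUT={}
  B1: | IN={} | OUT={e-a}
  B2: | IN={e-a} | OUT={e-a}
  B3: | IN={e-a} | OUT={e-a}
  B4: | IN={e-a} | OUT={e-a}
  B5: | IN={e-a} | OUT={d-d}
  B6: | IN={} | OUT={}

Merge at B2: IN[B2] = OUT[B1] = {e-a}
Applying B2's transfer function to that IN value gives OUT[B2] (row B2 above).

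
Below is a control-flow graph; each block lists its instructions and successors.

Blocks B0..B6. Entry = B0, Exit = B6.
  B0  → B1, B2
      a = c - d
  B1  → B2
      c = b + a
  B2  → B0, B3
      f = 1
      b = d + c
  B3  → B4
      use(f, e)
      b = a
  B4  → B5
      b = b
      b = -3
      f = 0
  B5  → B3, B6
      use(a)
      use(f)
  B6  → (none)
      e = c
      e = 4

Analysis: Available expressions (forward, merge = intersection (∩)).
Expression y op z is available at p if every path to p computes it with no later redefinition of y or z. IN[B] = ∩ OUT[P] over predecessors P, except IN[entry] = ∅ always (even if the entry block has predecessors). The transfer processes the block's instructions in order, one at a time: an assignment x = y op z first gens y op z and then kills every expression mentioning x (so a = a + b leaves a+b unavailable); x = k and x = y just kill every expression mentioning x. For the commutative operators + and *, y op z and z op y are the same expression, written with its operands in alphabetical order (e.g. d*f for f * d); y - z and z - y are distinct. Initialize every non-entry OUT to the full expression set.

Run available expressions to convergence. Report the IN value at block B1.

Per-block solution:
  B0:  IN={}  OUT={c-d}
  B1:  IN={c-d}  OUT={a+b}
  B2:  IN={}  OUT={c+d}
  B3:  IN={c+d}  OUT={c+d}
  B4:  IN={c+d}  OUT={c+d}
  B5:  IN={c+d}  OUT={c+d}
  B6:  IN={c+d}  OUT={c+d}

Merge at B1: IN[B1] = OUT[B0] = {c-d}

Answer: {c-d}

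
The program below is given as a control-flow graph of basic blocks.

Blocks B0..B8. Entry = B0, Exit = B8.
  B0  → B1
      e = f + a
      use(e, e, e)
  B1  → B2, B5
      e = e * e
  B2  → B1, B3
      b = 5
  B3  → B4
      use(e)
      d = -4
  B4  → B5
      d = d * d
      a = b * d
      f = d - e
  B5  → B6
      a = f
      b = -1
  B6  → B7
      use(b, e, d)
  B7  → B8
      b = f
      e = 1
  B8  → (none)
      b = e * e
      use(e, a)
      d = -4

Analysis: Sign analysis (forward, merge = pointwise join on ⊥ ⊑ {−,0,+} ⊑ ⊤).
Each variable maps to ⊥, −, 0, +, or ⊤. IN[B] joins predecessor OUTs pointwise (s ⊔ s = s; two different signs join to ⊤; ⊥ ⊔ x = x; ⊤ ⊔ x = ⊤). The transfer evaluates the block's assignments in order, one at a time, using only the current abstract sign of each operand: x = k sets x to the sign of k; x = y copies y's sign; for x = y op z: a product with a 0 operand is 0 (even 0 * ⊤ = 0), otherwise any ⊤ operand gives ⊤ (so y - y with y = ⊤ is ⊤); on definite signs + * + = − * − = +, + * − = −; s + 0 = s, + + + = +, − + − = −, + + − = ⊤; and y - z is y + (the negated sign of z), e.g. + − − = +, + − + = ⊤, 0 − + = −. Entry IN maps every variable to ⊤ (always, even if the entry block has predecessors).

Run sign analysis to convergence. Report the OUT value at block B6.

Converged values:
  B0: | IN=(all ⊤) | OUT=(all ⊤)
  B1: | IN=(all ⊤) | OUT=(all ⊤)
  B2: | IN=(all ⊤) | OUT={b:+; rest ⊤}
  B3: | IN={b:+; rest ⊤} | OUT={b:+, d:-; rest ⊤}
  B4: | IN={b:+, d:-; rest ⊤} | OUT={a:+, b:+, d:+; rest ⊤}
  B5: | IN=(all ⊤) | OUT={b:-; rest ⊤}
  B6: | IN={b:-; rest ⊤} | OUT={b:-; rest ⊤}
  B7: | IN={b:-; rest ⊤} | OUT={e:+; rest ⊤}
  B8: | IN={e:+; rest ⊤} | OUT={b:+, d:-, e:+; rest ⊤}

Merge at B6: IN[B6] = OUT[B5] = {a: ⊤, b: -, c: ⊤, d: ⊤, e: ⊤, f: ⊤}
Applying B6's transfer function to that IN value gives OUT[B6] (row B6 above).

Answer: {a: ⊤, b: -, c: ⊤, d: ⊤, e: ⊤, f: ⊤}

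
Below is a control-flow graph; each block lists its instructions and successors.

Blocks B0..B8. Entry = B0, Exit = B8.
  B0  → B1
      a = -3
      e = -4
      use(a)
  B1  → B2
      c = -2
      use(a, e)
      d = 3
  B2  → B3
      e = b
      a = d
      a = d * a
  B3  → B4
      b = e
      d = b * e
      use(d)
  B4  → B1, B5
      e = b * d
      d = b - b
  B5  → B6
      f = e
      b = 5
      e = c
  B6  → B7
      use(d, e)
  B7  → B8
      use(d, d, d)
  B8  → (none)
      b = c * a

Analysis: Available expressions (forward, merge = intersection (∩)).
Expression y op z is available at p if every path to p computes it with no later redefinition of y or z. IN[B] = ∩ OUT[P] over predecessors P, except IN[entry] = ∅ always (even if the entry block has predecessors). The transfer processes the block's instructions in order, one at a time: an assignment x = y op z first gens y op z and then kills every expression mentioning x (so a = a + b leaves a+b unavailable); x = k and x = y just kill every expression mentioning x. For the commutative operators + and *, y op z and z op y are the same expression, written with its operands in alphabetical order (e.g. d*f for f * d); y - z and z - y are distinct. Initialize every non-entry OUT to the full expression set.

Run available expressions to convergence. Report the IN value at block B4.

Converged values:
  B0: | IN={} | OUT={}
  B1: | IN={} | OUT={}
  B2: | IN={} | OUT={}
  B3: | IN={} | OUT={b*e}
  B4: | IN={b*e} | OUT={b-b}
  B5: | IN={b-b} | OUT={}
  B6: | IN={} | OUT={}
  B7: | IN={} | OUT={}
  B8: | IN={} | OUT={a*c}

Merge at B4: IN[B4] = OUT[B3] = {b*e}

Answer: {b*e}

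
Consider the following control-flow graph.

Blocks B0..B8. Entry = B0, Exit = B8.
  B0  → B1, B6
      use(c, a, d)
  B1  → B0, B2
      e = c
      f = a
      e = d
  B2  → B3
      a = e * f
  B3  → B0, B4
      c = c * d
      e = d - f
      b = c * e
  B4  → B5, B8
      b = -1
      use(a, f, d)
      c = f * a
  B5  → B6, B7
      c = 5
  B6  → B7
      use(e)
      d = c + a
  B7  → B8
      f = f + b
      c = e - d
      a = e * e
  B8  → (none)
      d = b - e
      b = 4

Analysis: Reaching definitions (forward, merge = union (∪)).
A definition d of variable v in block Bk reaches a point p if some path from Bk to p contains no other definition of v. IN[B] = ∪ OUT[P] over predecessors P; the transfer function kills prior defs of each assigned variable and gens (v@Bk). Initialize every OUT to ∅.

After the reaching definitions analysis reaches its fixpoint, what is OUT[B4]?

Fixpoint table:
  B0:   IN={a@B2, b@B3, c@B3, e@B1, e@B3, f@B1}   OUT={a@B2, b@B3, c@B3, e@B1, e@B3, f@B1}
  B1:   IN={a@B2, b@B3, c@B3, e@B1, e@B3, f@B1}   OUT={a@B2, b@B3, c@B3, e@B1, f@B1}
  B2:   IN={a@B2, b@B3, c@B3, e@B1, f@B1}   OUT={a@B2, b@B3, c@B3, e@B1, f@B1}
  B3:   IN={a@B2, b@B3, c@B3, e@B1, f@B1}   OUT={a@B2, b@B3, c@B3, e@B3, f@B1}
  B4:   IN={a@B2, b@B3, c@B3, e@B3, f@B1}   OUT={a@B2, b@B4, c@B4, e@B3, f@B1}
  B5:   IN={a@B2, b@B4, c@B4, e@B3, f@B1}   OUT={a@B2, b@B4, c@B5, e@B3, f@B1}
  B6:   IN={a@B2, b@B3, b@B4, c@B3, c@B5, e@B1, e@B3, f@B1}   OUT={a@B2, b@B3, b@B4, c@B3, c@B5, d@B6, e@B1, e@B3, f@B1}
  B7:   IN={a@B2, b@B3, b@B4, c@B3, c@B5, d@B6, e@B1, e@B3, f@B1}   OUT={a@B7, b@B3, b@B4, c@B7, d@B6, e@B1, e@B3, f@B7}
  B8:   IN={a@B2, a@B7, b@B3, b@B4, c@B4, c@B7, d@B6, e@B1, e@B3, f@B1, f@B7}   OUT={a@B2, a@B7, b@B8, c@B4, c@B7, d@B8, e@B1, e@B3, f@B1, f@B7}

Merge at B4: IN[B4] = OUT[B3] = {a@B2, b@B3, c@B3, e@B3, f@B1}
Applying B4's transfer function to that IN value gives OUT[B4] (row B4 above).

Answer: {a@B2, b@B4, c@B4, e@B3, f@B1}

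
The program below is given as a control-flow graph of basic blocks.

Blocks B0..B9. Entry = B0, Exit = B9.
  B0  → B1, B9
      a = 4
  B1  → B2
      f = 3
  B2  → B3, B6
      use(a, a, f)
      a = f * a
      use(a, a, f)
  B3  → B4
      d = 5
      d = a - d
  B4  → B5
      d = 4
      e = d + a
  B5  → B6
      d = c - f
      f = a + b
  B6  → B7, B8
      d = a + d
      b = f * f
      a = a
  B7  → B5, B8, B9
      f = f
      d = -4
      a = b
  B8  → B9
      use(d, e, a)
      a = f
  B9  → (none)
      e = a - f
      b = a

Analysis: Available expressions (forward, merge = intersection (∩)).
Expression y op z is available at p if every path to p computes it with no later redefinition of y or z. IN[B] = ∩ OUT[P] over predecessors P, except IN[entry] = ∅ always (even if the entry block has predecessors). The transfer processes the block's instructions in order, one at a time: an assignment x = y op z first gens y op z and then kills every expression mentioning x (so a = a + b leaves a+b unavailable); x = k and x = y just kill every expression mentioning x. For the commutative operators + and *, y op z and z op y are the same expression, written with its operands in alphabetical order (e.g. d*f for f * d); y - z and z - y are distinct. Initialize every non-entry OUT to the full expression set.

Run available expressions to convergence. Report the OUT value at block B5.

Answer: {a+b}

Working:
Per-block solution:
  B0:  IN={}  OUT={}
  B1:  IN={}  OUT={}
  B2:  IN={}  OUT={}
  B3:  IN={}  OUT={}
  B4:  IN={}  OUT={a+d}
  B5:  IN={}  OUT={a+b}
  B6:  IN={}  OUT={f*f}
  B7:  IN={f*f}  OUT={}
  B8:  IN={}  OUT={}
  B9:  IN={}  OUT={a-f}

Merge at B5: IN[B5] = OUT[B4] ∩ OUT[B7] = {}
Applying B5's transfer function to that IN value gives OUT[B5] (row B5 above).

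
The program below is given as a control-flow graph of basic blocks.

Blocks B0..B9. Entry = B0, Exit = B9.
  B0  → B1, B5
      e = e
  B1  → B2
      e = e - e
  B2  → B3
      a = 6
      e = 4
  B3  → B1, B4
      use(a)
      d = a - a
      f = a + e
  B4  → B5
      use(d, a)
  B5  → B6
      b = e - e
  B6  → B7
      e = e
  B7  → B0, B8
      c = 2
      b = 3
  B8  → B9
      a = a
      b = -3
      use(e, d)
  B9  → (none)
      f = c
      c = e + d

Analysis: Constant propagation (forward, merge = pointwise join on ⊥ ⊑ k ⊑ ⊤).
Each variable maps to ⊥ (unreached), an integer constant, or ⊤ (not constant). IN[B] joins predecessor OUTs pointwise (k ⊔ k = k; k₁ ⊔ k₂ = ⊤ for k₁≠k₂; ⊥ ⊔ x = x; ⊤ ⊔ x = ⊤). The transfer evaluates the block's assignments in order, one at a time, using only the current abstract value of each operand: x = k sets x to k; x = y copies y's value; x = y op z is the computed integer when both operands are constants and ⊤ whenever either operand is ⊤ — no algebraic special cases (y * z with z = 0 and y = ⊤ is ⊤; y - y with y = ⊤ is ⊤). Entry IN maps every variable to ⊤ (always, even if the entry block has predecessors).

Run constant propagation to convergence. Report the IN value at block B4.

Answer: {a: 6, b: ⊤, c: ⊤, d: 0, e: 4, f: 10}

Working:
Per-block solution:
  B0:  IN=(all ⊤)  OUT=(all ⊤)
  B1:  IN=(all ⊤)  OUT=(all ⊤)
  B2:  IN=(all ⊤)  OUT={a:6, e:4; rest ⊤}
  B3:  IN={a:6, e:4; rest ⊤}  OUT={a:6, d:0, e:4, f:10; rest ⊤}
  B4:  IN={a:6, d:0, e:4, f:10; rest ⊤}  OUT={a:6, d:0, e:4, f:10; rest ⊤}
  B5:  IN=(all ⊤)  OUT=(all ⊤)
  B6:  IN=(all ⊤)  OUT=(all ⊤)
  B7:  IN=(all ⊤)  OUT={b:3, c:2; rest ⊤}
  B8:  IN={b:3, c:2; rest ⊤}  OUT={b:-3, c:2; rest ⊤}
  B9:  IN={b:-3, c:2; rest ⊤}  OUT={b:-3, f:2; rest ⊤}

Merge at B4: IN[B4] = OUT[B3] = {a: 6, b: ⊤, c: ⊤, d: 0, e: 4, f: 10}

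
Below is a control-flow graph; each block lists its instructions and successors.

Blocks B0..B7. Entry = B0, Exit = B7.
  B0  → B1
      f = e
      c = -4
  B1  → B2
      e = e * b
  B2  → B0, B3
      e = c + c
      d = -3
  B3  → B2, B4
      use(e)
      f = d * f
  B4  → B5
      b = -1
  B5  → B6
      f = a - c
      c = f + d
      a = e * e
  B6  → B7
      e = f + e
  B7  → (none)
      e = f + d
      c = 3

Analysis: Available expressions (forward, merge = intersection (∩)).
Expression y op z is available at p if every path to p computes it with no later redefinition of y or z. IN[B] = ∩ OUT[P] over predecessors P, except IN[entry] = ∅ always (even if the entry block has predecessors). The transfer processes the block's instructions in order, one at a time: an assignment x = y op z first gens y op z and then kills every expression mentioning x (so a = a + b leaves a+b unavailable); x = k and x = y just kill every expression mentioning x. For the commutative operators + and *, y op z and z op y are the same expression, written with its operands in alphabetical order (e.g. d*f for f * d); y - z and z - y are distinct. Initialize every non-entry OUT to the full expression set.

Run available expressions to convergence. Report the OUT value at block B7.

Answer: {d+f}

Derivation:
Converged values:
  B0: | IN={} | OUT={}
  B1: | IN={} | OUT={}
  B2: | IN={} | OUT={c+c}
  B3: | IN={c+c} | OUT={c+c}
  B4: | IN={c+c} | OUT={c+c}
  B5: | IN={c+c} | OUT={d+f, e*e}
  B6: | IN={d+f, e*e} | OUT={d+f}
  B7: | IN={d+f} | OUT={d+f}

Merge at B7: IN[B7] = OUT[B6] = {d+f}
Applying B7's transfer function to that IN value gives OUT[B7] (row B7 above).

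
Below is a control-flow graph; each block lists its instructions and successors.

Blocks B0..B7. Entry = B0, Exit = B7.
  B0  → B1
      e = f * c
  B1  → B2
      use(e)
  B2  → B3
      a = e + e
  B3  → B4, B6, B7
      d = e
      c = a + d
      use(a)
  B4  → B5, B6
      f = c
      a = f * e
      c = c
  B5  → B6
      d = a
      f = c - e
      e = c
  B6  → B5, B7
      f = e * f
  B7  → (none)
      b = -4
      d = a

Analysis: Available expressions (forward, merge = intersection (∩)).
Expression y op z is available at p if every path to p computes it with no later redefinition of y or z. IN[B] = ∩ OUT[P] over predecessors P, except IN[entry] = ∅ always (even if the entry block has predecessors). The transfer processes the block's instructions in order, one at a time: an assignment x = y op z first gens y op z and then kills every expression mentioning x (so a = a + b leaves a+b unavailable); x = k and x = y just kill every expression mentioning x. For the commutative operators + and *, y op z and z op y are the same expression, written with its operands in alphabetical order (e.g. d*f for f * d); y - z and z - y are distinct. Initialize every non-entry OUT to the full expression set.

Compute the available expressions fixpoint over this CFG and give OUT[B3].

Fixpoint table:
  B0:  IN={}  OUT={c*f}
  B1:  IN={c*f}  OUT={c*f}
  B2:  IN={c*f}  OUT={c*f, e+e}
  B3:  IN={c*f, e+e}  OUT={a+d, e+e}
  B4:  IN={a+d, e+e}  OUT={e*f, e+e}
  B5:  IN={}  OUT={}
  B6:  IN={}  OUT={}
  B7:  IN={}  OUT={}

Merge at B3: IN[B3] = OUT[B2] = {c*f, e+e}
Applying B3's transfer function to that IN value gives OUT[B3] (row B3 above).

Answer: {a+d, e+e}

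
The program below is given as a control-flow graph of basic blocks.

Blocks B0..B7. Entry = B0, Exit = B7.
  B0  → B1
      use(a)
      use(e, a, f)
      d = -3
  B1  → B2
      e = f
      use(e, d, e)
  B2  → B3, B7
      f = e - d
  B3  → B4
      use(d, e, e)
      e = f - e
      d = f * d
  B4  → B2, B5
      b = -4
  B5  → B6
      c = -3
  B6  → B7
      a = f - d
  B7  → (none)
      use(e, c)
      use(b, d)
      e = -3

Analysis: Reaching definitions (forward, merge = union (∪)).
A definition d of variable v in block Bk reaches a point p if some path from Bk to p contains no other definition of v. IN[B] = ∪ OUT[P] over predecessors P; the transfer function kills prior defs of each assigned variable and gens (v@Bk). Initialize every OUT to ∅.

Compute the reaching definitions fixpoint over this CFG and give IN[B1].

Answer: {d@B0}

Derivation:
Fixpoint table:
  B0:  IN={}  OUT={d@B0}
  B1:  IN={d@B0}  OUT={d@B0, e@B1}
  B2:  IN={b@B4, d@B0, d@B3, e@B1, e@B3, f@B2}  OUT={b@B4, d@B0, d@B3, e@B1, e@B3, f@B2}
  B3:  IN={b@B4, d@B0, d@B3, e@B1, e@B3, f@B2}  OUT={b@B4, d@B3, e@B3, f@B2}
  B4:  IN={b@B4, d@B3, e@B3, f@B2}  OUT={b@B4, d@B3, e@B3, f@B2}
  B5:  IN={b@B4, d@B3, e@B3, f@B2}  OUT={b@B4, c@B5, d@B3, e@B3, f@B2}
  B6:  IN={b@B4, c@B5, d@B3, e@B3, f@B2}  OUT={a@B6, b@B4, c@B5, d@B3, e@B3, f@B2}
  B7:  IN={a@B6, b@B4, c@B5, d@B0, d@B3, e@B1, e@B3, f@B2}  OUT={a@B6, b@B4, c@B5, d@B0, d@B3, e@B7, f@B2}

Merge at B1: IN[B1] = OUT[B0] = {d@B0}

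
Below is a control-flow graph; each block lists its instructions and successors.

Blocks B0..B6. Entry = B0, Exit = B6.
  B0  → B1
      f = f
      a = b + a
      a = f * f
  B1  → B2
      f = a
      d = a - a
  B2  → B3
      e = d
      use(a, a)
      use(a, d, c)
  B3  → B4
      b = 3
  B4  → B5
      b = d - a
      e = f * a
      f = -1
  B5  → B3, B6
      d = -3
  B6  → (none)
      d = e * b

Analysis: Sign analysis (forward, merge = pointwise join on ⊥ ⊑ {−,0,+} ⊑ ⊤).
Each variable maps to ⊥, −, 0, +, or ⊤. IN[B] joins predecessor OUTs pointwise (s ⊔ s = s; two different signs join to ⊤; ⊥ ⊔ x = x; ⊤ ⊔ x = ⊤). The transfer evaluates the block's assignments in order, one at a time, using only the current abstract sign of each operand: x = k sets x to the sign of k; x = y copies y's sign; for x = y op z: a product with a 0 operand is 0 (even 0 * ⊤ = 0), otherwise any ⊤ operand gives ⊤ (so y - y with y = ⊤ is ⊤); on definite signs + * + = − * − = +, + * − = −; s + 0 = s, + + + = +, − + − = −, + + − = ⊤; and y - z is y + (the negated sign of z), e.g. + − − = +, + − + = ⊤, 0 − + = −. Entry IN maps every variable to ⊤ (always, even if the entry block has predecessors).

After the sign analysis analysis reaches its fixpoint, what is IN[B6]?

Converged values:
  B0:  IN=(all ⊤)  OUT=(all ⊤)
  B1:  IN=(all ⊤)  OUT=(all ⊤)
  B2:  IN=(all ⊤)  OUT=(all ⊤)
  B3:  IN=(all ⊤)  OUT={b:+; rest ⊤}
  B4:  IN={b:+; rest ⊤}  OUT={f:-; rest ⊤}
  B5:  IN={f:-; rest ⊤}  OUT={d:-, f:-; rest ⊤}
  B6:  IN={d:-, f:-; rest ⊤}  OUT={f:-; rest ⊤}

Merge at B6: IN[B6] = OUT[B5] = {a: ⊤, b: ⊤, c: ⊤, d: -, e: ⊤, f: -}

Answer: {a: ⊤, b: ⊤, c: ⊤, d: -, e: ⊤, f: -}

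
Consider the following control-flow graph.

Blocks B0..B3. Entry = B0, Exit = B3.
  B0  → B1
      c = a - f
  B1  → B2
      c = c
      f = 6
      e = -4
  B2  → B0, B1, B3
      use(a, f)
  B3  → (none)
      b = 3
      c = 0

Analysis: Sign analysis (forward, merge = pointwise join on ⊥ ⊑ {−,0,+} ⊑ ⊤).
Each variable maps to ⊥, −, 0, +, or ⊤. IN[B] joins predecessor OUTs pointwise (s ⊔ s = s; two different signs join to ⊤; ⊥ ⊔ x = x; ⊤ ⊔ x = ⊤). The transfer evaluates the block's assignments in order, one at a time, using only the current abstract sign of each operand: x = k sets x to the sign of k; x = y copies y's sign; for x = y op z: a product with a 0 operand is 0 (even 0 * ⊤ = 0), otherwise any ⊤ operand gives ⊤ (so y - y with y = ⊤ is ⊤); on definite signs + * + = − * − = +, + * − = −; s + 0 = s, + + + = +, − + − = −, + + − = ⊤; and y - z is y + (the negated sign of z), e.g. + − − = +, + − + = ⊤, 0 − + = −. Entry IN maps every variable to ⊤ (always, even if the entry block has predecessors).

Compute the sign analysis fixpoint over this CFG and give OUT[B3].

Answer: {a: ⊤, b: +, c: 0, d: ⊤, e: -, f: +}

Derivation:
Converged values:
  B0:  IN=(all ⊤)  OUT=(all ⊤)
  B1:  IN=(all ⊤)  OUT={e:-, f:+; rest ⊤}
  B2:  IN={e:-, f:+; rest ⊤}  OUT={e:-, f:+; rest ⊤}
  B3:  IN={e:-, f:+; rest ⊤}  OUT={b:+, c:0, e:-, f:+; rest ⊤}

Merge at B3: IN[B3] = OUT[B2] = {a: ⊤, b: ⊤, c: ⊤, d: ⊤, e: -, f: +}
Applying B3's transfer function to that IN value gives OUT[B3] (row B3 above).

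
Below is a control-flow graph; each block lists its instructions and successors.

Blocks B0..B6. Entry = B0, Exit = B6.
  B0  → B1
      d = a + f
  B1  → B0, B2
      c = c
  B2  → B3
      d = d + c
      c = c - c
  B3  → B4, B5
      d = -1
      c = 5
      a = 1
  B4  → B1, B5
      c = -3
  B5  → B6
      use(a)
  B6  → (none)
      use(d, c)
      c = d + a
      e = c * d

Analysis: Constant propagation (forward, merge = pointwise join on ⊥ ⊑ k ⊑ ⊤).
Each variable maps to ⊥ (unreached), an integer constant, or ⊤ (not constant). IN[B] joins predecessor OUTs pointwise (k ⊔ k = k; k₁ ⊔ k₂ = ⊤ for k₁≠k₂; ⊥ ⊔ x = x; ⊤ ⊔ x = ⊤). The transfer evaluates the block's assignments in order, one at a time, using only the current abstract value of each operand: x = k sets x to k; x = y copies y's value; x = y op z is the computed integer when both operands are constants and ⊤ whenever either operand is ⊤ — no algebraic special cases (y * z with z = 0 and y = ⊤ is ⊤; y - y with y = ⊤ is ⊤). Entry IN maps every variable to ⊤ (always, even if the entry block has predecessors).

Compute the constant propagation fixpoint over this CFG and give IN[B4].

Converged values:
  B0:   IN=(all ⊤)   OUT=(all ⊤)
  B1:   IN=(all ⊤)   OUT=(all ⊤)
  B2:   IN=(all ⊤)   OUT=(all ⊤)
  B3:   IN=(all ⊤)   OUT={a:1, c:5, d:-1; rest ⊤}
  B4:   IN={a:1, c:5, d:-1; rest ⊤}   OUT={a:1, c:-3, d:-1; rest ⊤}
  B5:   IN={a:1, d:-1; rest ⊤}   OUT={a:1, d:-1; rest ⊤}
  B6:   IN={a:1, d:-1; rest ⊤}   OUT={a:1, c:0, d:-1, e:0; rest ⊤}

Merge at B4: IN[B4] = OUT[B3] = {a: 1, b: ⊤, c: 5, d: -1, e: ⊤, f: ⊤}

Answer: {a: 1, b: ⊤, c: 5, d: -1, e: ⊤, f: ⊤}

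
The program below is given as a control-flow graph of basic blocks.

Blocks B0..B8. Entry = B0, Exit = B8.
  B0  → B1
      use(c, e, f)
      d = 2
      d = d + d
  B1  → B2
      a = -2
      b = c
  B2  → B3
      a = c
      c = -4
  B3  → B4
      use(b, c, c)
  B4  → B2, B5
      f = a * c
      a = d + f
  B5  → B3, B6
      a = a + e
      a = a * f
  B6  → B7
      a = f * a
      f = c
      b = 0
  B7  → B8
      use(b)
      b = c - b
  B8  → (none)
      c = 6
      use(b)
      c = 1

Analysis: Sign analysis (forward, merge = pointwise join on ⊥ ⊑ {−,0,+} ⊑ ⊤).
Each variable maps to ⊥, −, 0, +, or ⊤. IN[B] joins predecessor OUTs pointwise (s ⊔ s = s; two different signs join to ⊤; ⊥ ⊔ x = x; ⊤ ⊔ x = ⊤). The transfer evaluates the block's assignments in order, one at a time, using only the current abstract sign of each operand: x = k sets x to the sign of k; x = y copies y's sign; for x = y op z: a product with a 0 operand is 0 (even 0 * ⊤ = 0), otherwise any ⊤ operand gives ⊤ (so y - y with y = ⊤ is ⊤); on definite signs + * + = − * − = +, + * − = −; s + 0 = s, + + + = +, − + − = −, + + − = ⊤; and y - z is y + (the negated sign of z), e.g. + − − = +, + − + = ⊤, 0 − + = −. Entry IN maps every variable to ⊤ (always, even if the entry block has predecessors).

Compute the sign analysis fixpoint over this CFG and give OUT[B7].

Answer: {a: ⊤, b: -, c: -, d: +, e: ⊤, f: -}

Derivation:
Fixpoint table:
  B0:  IN=(all ⊤)  OUT={d:+; rest ⊤}
  B1:  IN={d:+; rest ⊤}  OUT={a:-, d:+; rest ⊤}
  B2:  IN={d:+; rest ⊤}  OUT={c:-, d:+; rest ⊤}
  B3:  IN={c:-, d:+; rest ⊤}  OUT={c:-, d:+; rest ⊤}
  B4:  IN={c:-, d:+; rest ⊤}  OUT={c:-, d:+; rest ⊤}
  B5:  IN={c:-, d:+; rest ⊤}  OUT={c:-, d:+; rest ⊤}
  B6:  IN={c:-, d:+; rest ⊤}  OUT={b:0, c:-, d:+, f:-; rest ⊤}
  B7:  IN={b:0, c:-, d:+, f:-; rest ⊤}  OUT={b:-, c:-, d:+, f:-; rest ⊤}
  B8:  IN={b:-, c:-, d:+, f:-; rest ⊤}  OUT={b:-, c:+, d:+, f:-; rest ⊤}

Merge at B7: IN[B7] = OUT[B6] = {a: ⊤, b: 0, c: -, d: +, e: ⊤, f: -}
Applying B7's transfer function to that IN value gives OUT[B7] (row B7 above).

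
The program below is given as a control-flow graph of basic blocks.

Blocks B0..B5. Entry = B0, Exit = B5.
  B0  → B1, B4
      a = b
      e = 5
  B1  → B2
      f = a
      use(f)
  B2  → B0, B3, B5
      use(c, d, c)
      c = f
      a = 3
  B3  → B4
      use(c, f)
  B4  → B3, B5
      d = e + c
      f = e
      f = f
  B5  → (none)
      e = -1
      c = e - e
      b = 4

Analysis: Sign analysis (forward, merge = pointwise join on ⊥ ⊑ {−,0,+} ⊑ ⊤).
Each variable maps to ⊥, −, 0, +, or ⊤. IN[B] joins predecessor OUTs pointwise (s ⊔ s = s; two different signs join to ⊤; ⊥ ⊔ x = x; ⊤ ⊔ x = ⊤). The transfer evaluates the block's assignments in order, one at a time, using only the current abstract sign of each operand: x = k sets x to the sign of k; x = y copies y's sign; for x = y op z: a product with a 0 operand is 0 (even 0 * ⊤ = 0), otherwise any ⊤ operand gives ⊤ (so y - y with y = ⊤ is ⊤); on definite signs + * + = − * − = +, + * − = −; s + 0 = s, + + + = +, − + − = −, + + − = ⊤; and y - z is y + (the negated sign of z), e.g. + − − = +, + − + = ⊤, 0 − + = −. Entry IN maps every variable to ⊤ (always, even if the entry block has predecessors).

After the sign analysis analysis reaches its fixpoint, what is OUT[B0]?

Per-block solution:
  B0:   IN=(all ⊤)   OUT={e:+; rest ⊤}
  B1:   IN={e:+; rest ⊤}   OUT={e:+; rest ⊤}
  B2:   IN={e:+; rest ⊤}   OUT={a:+, e:+; rest ⊤}
  B3:   IN={e:+; rest ⊤}   OUT={e:+; rest ⊤}
  B4:   IN={e:+; rest ⊤}   OUT={e:+, f:+; rest ⊤}
  B5:   IN={e:+; rest ⊤}   OUT={b:+, e:-; rest ⊤}

Merge at B0 (entry node, so the boundary value (all ⊤) is joined with the incoming edge(s)): IN[B0] = (all ⊤) ⊔ OUT[B2] = {a: ⊤, b: ⊤, c: ⊤, d: ⊤, e: ⊤, f: ⊤}
Applying B0's transfer function to that IN value gives OUT[B0] (row B0 above).

Answer: {a: ⊤, b: ⊤, c: ⊤, d: ⊤, e: +, f: ⊤}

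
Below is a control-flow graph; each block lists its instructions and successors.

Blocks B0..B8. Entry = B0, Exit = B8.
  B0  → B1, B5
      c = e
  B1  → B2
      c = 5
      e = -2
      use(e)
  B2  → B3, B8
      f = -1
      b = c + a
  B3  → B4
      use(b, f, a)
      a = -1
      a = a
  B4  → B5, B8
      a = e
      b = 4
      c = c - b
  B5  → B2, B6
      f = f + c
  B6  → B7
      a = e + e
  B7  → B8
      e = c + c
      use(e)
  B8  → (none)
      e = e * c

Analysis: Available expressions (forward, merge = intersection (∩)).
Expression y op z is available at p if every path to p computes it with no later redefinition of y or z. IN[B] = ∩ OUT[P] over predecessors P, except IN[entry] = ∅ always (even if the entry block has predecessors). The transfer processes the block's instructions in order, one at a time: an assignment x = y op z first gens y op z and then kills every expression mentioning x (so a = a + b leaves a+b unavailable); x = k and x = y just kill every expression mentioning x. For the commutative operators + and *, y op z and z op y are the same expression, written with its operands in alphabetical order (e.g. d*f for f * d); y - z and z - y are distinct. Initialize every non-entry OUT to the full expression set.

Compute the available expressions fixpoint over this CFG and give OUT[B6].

Answer: {e+e}

Working:
Per-block solution:
  B0:  IN={}  OUT={}
  B1:  IN={}  OUT={}
  B2:  IN={}  OUT={a+c}
  B3:  IN={a+c}  OUT={}
  B4:  IN={}  OUT={}
  B5:  IN={}  OUT={}
  B6:  IN={}  OUT={e+e}
  B7:  IN={e+e}  OUT={c+c}
  B8:  IN={}  OUT={}

Merge at B6: IN[B6] = OUT[B5] = {}
Applying B6's transfer function to that IN value gives OUT[B6] (row B6 above).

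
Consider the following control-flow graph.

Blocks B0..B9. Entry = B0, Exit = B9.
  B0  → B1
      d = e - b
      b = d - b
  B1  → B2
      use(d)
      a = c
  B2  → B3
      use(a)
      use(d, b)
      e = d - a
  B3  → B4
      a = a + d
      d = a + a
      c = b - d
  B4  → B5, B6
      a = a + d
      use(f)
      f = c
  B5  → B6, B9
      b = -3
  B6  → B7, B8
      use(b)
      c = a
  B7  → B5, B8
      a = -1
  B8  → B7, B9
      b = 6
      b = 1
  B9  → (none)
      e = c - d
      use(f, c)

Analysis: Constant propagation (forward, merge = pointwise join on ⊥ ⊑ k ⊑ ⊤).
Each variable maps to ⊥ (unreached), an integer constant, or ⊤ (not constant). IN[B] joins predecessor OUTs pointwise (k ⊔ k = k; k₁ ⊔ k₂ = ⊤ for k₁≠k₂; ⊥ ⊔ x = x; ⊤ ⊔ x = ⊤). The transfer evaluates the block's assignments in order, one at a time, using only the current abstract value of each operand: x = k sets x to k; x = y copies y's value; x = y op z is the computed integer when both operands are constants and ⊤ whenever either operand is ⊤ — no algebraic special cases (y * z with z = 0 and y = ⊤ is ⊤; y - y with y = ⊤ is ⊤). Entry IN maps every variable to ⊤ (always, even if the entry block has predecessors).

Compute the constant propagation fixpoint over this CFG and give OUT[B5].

Answer: {a: ⊤, b: -3, c: ⊤, d: ⊤, e: ⊤, f: ⊤}

Trace:
Converged values:
  B0:   IN=(all ⊤)   OUT=(all ⊤)
  B1:   IN=(all ⊤)   OUT=(all ⊤)
  B2:   IN=(all ⊤)   OUT=(all ⊤)
  B3:   IN=(all ⊤)   OUT=(all ⊤)
  B4:   IN=(all ⊤)   OUT=(all ⊤)
  B5:   IN=(all ⊤)   OUT={b:-3; rest ⊤}
  B6:   IN=(all ⊤)   OUT=(all ⊤)
  B7:   IN=(all ⊤)   OUT={a:-1; rest ⊤}
  B8:   IN=(all ⊤)   OUT={b:1; rest ⊤}
  B9:   IN=(all ⊤)   OUT=(all ⊤)

Merge at B5: IN[B5] = OUT[B4] ⊔ OUT[B7] = {a: ⊤, b: ⊤, c: ⊤, d: ⊤, e: ⊤, f: ⊤}
Applying B5's transfer function to that IN value gives OUT[B5] (row B5 above).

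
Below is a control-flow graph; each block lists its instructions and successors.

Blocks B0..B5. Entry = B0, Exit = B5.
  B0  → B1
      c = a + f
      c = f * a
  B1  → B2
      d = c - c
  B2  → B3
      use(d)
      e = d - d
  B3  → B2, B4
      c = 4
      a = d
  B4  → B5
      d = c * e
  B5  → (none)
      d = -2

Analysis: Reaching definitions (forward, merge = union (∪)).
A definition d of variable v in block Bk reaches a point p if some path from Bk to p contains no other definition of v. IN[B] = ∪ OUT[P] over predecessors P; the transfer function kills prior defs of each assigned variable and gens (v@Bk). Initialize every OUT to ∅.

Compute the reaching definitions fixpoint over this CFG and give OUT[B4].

Answer: {a@B3, c@B3, d@B4, e@B2}

Working:
Fixpoint table:
  B0: | IN={} | OUT={c@B0}
  B1: | IN={c@B0} | OUT={c@B0, d@B1}
  B2: | IN={a@B3, c@B0, c@B3, d@B1, e@B2} | OUT={a@B3, c@B0, c@B3, d@B1, e@B2}
  B3: | IN={a@B3, c@B0, c@B3, d@B1, e@B2} | OUT={a@B3, c@B3, d@B1, e@B2}
  B4: | IN={a@B3, c@B3, d@B1, e@B2} | OUT={a@B3, c@B3, d@B4, e@B2}
  B5: | IN={a@B3, c@B3, d@B4, e@B2} | OUT={a@B3, c@B3, d@B5, e@B2}

Merge at B4: IN[B4] = OUT[B3] = {a@B3, c@B3, d@B1, e@B2}
Applying B4's transfer function to that IN value gives OUT[B4] (row B4 above).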